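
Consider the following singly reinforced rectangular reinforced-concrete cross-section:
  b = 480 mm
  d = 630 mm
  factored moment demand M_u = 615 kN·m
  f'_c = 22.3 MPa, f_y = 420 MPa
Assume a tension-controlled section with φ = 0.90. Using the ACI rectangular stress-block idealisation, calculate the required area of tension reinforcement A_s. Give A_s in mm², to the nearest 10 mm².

A_s ≈ 2890 mm²

M_n = M_u/φ = 615/0.90 = 683.333 kN·m.
With M_n = 0.85 f'_c a b (d − a/2), solve the quadratic for a:
a = d − √(d² − 2M_n/(0.85 f'_c b)) = 630 − √(630² − 2 × 683.333×10⁶/(0.85 × 22.3 × 480)) = 133.32 mm.
A_s = 0.85 f'_c a b / f_y = 0.85 × 22.3 × 133.32 × 480 / 420 = 2888.1 mm².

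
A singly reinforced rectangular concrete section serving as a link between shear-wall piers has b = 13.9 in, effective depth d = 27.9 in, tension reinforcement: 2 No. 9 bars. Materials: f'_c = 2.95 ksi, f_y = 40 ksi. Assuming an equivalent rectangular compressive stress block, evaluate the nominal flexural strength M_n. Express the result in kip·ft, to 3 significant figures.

A_s = 2 × 1 = 2 in².
T = A_s f_y = 2 × 40 = 80 kips.
a = T/(0.85 f'_c b) = 80/(0.85 × 2.95 × 13.9) = 2.295 in.
M_n = T(d − a/2) = 80 × (27.9 − 1.1475) = 2140.2 kip·in = 2140.2/12 = 178.35 kip·ft.

M_n ≈ 178 kip·ft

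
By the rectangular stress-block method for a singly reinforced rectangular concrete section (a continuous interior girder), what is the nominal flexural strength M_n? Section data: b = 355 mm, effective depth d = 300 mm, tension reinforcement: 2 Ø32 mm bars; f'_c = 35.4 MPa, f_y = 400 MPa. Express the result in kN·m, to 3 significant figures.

A_s = 2 × 804 = 1608 mm².
T = A_s f_y = 1608 × 400 = 643200 N = 643.2 kN.
From C = T: a = T/(0.85 f'_c b) = 643200/(0.85 × 35.4 × 355) = 60.21 mm.
M_n = T(d − a/2) = 643.2 kN × (300 − 30.105) mm = 173.60 kN·m.

M_n ≈ 174 kN·m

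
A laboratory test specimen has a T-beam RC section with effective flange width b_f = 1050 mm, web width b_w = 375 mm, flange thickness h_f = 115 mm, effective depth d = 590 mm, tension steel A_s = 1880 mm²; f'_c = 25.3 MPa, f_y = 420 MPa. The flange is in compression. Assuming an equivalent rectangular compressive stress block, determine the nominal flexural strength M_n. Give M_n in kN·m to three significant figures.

M_n ≈ 452 kN·m

Tension: T = A_s f_y = 1880 × 420 = 789600 N.
Try a within the flange: a = T/(0.85 f'_c b_f) = 789600/(0.85 × 25.3 × 1050) = 34.97 mm.
Since a = 34.97 ≤ h_f = 115 mm, the stress block lies entirely in the flange; analyse as a rectangular beam of width b_f.
M_n = T(d − a/2) = 789600 × (590 − 17.485) = 452.06 × 10⁶ N·mm.
M_n = 452.06 kN·m.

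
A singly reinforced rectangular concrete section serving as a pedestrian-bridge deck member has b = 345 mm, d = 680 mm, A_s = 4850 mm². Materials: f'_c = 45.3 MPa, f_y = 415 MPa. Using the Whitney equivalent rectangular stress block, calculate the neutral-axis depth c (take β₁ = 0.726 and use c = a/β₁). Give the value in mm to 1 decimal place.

c ≈ 208.7 mm

T = A_s f_y = 4850 × 415 = 2012750 N = 2012.75 kN.
Setting C = 0.85 f'_c a b equal to T: a = 2012750/(0.85 × 45.3 × 345) = 151.514 mm.
With β₁ = 0.726, c = a/β₁ = 151.514/0.726 = 208.7 mm.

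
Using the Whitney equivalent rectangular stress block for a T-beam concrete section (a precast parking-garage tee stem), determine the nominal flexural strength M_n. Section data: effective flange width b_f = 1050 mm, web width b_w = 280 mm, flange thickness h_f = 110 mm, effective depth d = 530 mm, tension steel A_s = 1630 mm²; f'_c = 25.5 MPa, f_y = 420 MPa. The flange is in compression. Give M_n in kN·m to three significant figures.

M_n ≈ 353 kN·m

Tension: T = A_s f_y = 1630 × 420 = 684600 N.
Try a within the flange: a = T/(0.85 f'_c b_f) = 684600/(0.85 × 25.5 × 1050) = 30.08 mm.
Since a = 30.08 ≤ h_f = 110 mm, the stress block lies entirely in the flange; analyse as a rectangular beam of width b_f.
M_n = T(d − a/2) = 684600 × (530 − 15.04) = 352.54 × 10⁶ N·mm.
M_n = 352.54 kN·m.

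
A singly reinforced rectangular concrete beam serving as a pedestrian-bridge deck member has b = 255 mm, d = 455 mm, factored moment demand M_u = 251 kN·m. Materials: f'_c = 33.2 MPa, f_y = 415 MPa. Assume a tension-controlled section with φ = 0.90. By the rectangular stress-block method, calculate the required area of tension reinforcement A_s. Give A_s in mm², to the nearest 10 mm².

A_s ≈ 1650 mm²

M_n = M_u/φ = 251/0.90 = 278.889 kN·m.
With M_n = 0.85 f'_c a b (d − a/2), solve the quadratic for a:
a = d − √(d² − 2M_n/(0.85 f'_c b)) = 455 − √(455² − 2 × 278.889×10⁶/(0.85 × 33.2 × 255)) = 95.12 mm.
A_s = 0.85 f'_c a b / f_y = 0.85 × 33.2 × 95.12 × 255 / 415 = 1649.4 mm².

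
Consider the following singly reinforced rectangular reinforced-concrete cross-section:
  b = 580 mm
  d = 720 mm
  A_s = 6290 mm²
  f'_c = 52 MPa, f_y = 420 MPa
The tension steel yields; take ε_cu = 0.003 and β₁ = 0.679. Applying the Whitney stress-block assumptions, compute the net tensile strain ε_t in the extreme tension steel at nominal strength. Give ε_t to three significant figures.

ε_t ≈ 0.0112

a = A_s f_y/(0.85 f'_c b) = 103.05 mm.
β₁ = 0.679, so c = a/β₁ = 103.05/0.679 = 151.77 mm.
From the linear strain diagram with ε_cu = 0.003: ε_t = 0.003 (d − c)/c = 0.003 × (720 − 151.77)/151.77 = 0.0112.
Since ε_t ≥ 0.005, the section is tension-controlled.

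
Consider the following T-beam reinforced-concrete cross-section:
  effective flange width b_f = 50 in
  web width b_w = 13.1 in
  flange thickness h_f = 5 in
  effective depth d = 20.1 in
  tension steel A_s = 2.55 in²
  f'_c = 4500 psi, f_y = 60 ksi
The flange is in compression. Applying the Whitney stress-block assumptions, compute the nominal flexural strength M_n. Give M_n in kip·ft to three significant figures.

Tension: T = A_s f_y = 2.55 × 60 = 153 kips.
Try a within the flange: a = T/(0.85 f'_c b_f) = 153/(0.85 × 4.5 × 50) = 0.800 in.
Since a = 0.800 ≤ h_f = 5 in, the stress block lies entirely in the flange; analyse as a rectangular beam of width b_f.
M_n = T(d − a/2) = 153 × (20.1 − 0.4) = 3014.1 kip·in.
M_n = 3014.1/12 = 251.18 kip·ft.

M_n ≈ 251 kip·ft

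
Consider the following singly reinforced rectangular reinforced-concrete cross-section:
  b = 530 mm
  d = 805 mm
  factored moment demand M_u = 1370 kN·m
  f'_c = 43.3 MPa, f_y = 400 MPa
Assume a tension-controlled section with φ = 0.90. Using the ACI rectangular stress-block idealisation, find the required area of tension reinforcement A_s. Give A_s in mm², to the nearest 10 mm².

M_n = M_u/φ = 1370/0.90 = 1522.22 kN·m.
With M_n = 0.85 f'_c a b (d − a/2), solve the quadratic for a:
a = d − √(d² − 2M_n/(0.85 f'_c b)) = 805 − √(805² − 2 × 1522.22×10⁶/(0.85 × 43.3 × 530)) = 103.61 mm.
A_s = 0.85 f'_c a b / f_y = 0.85 × 43.3 × 103.61 × 530 / 400 = 5052.7 mm².

A_s ≈ 5050 mm²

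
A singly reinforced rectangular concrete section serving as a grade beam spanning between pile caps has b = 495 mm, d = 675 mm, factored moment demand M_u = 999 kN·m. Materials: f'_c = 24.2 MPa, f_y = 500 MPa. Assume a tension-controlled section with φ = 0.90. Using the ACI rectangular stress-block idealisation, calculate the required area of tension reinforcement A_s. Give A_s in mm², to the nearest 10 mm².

A_s ≈ 3820 mm²

M_n = M_u/φ = 999/0.90 = 1110 kN·m.
With M_n = 0.85 f'_c a b (d − a/2), solve the quadratic for a:
a = d − √(d² − 2M_n/(0.85 f'_c b)) = 675 − √(675² − 2 × 1110×10⁶/(0.85 × 24.2 × 495)) = 187.56 mm.
A_s = 0.85 f'_c a b / f_y = 0.85 × 24.2 × 187.56 × 495 / 500 = 3819.5 mm².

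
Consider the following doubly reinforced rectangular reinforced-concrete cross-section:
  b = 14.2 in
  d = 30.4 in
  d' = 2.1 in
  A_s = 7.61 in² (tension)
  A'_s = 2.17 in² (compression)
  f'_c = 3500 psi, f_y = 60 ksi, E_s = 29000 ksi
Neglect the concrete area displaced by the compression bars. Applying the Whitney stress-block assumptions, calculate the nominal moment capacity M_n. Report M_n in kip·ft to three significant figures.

M_n ≈ 1030 kip·ft

Assume both steels yield.
a = (A_s − A'_s) f_y/(0.85 f'_c b) = (7.61 − 2.17) × 60/(0.85 × 3.5 × 14.2) = 7.726 in.
c = a/β₁ = 7.726/0.85 = 9.089 in; ε'_s = 0.003(c − d')/c = 0.0023 ≥ ε_y = 0.0021, so the compression steel yields.
M_n = (A_s − A'_s) f_y (d − a/2) + A'_s f_y (d − d') = 326.4 × (30.4 − 3.863) + 130.2 × (30.4 − 2.1) = 8661.7 + 3684.7 = 12346.4 kip·in = 12346.4/12 = 1028.87 kip·ft.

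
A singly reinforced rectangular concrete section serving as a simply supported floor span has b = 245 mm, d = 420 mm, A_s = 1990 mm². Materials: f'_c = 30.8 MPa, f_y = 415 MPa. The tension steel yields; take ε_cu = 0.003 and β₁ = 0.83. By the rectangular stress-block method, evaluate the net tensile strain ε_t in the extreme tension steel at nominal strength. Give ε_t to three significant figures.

ε_t ≈ 0.00512

a = A_s f_y/(0.85 f'_c b) = 128.76 mm.
β₁ = 0.83, so c = a/β₁ = 128.76/0.83 = 155.13 mm.
From the linear strain diagram with ε_cu = 0.003: ε_t = 0.003 (d − c)/c = 0.003 × (420 − 155.13)/155.13 = 0.00512.
Since ε_t ≥ 0.005, the section is tension-controlled.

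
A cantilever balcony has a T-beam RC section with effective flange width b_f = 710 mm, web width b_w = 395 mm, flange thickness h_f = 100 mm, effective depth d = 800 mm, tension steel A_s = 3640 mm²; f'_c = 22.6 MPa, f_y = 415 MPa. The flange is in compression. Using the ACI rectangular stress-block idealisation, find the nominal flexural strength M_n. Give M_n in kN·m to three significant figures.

M_n ≈ 1120 kN·m

Tension: T = A_s f_y = 3640 × 415 = 1510600 N.
Try a within the flange: a = T/(0.85 f'_c b_f) = 1510600/(0.85 × 22.6 × 710) = 110.76 mm.
a = 110.76 > h_f = 100 mm: the block extends into the web. Split into flange-overhang and web parts.
C_f = 0.85 f'_c (b_f − b_w) h_f = 0.85 × 22.6 × (710 − 395) × 100 = 605115 N.
Remaining web compression depth: a_w = (T − C_f)/(0.85 f'_c b_w) = (1510600 − 605115)/(0.85 × 22.6 × 395) = 119.33 mm.
M_n = C_f(d − h_f/2) + (T − C_f)(d − a_w/2) = 605115 × (800 − 50) + 905485 × (800 − 59.665) = 453.84 + 670.36 = 1124.20 × 10⁶ N·mm.
M_n = 1124.20 kN·m.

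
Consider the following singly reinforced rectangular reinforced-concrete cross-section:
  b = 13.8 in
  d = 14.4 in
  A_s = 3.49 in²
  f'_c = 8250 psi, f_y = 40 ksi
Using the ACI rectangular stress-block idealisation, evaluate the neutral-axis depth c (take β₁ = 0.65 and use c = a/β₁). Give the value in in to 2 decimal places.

c ≈ 2.22 in

T = A_s f_y = 3.49 × 40 = 139.6 kips.
a = T/(0.85 f'_c b) = 139.6/(0.85 × 8.25 × 13.8) = 1.4426 in.
With β₁ = 0.65, c = a/β₁ = 1.4426/0.65 = 2.22 in.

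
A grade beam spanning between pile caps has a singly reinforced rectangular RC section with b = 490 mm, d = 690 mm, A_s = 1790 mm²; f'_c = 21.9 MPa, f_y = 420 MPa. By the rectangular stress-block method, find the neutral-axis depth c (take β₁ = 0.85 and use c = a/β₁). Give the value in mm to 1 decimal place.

c ≈ 97.0 mm

T = A_s f_y = 1790 × 420 = 751800 N = 751.8 kN.
Setting C = 0.85 f'_c a b equal to T: a = 751800/(0.85 × 21.9 × 490) = 82.422 mm.
With β₁ = 0.85, c = a/β₁ = 82.422/0.85 = 97.0 mm.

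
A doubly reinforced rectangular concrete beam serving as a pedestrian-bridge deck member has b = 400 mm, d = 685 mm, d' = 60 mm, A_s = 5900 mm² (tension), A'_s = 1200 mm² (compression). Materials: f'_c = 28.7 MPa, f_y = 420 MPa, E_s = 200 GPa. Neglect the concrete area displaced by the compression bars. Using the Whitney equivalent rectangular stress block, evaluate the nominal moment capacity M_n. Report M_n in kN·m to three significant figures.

M_n ≈ 1470 kN·m

Assume both tension and compression steel yield.
Net tension couple steel: A_s − A'_s = 4700 mm².
a = (A_s − A'_s) f_y / (0.85 f'_c b) = 1974000/(0.85 × 28.7 × 400) = 202.30 mm.
c = a/β₁ = 202.30/0.845 = 239.41 mm; ε'_s = 0.003(c − d')/c = 0.0022 ≥ f_y/E_s = 0.0021, so compression steel does yield.
M_n = (A_s − A'_s) f_y (d − a/2) + A'_s f_y (d − d') = [1974000 × (685 − 101.15) + 504000 × (685 − 60)] × 10⁻⁶ = 1152.52 + 315.00 = 1467.52 kN·m.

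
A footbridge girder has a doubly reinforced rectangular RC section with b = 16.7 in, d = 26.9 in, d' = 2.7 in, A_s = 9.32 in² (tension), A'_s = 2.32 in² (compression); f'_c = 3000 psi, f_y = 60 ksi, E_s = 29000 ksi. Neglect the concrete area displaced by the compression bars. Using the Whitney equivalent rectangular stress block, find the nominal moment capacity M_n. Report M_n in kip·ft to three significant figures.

Assume both steels yield.
a = (A_s − A'_s) f_y/(0.85 f'_c b) = (9.32 − 2.32) × 60/(0.85 × 3 × 16.7) = 9.863 in.
c = a/β₁ = 9.863/0.85 = 11.604 in; ε'_s = 0.003(c − d')/c = 0.0023 ≥ ε_y = 0.0021, so the compression steel yields.
M_n = (A_s − A'_s) f_y (d − a/2) + A'_s f_y (d − d') = 420 × (26.9 − 4.9315) + 139.2 × (26.9 − 2.7) = 9226.8 + 3368.6 = 12595.4 kip·in = 12595.4/12 = 1049.62 kip·ft.

M_n ≈ 1050 kip·ft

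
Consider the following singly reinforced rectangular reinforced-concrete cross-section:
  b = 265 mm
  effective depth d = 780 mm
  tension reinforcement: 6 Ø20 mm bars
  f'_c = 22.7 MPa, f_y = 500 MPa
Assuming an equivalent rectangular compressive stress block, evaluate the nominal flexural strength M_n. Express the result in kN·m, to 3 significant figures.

A_s = 6 × 314 = 1884 mm².
T = A_s f_y = 1884 × 500 = 942000 N = 942 kN.
From C = T: a = T/(0.85 f'_c b) = 942000/(0.85 × 22.7 × 265) = 184.23 mm.
M_n = T(d − a/2) = 942 kN × (780 − 92.115) mm = 647.99 kN·m.

M_n ≈ 648 kN·m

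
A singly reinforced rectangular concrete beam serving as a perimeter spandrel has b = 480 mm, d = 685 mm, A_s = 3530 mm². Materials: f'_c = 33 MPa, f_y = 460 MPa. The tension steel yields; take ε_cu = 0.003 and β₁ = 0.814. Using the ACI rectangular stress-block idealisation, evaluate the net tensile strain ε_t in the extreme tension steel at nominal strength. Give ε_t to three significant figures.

a = A_s f_y/(0.85 f'_c b) = 120.60 mm.
β₁ = 0.814, so c = a/β₁ = 120.60/0.814 = 148.16 mm.
From the linear strain diagram with ε_cu = 0.003: ε_t = 0.003 (d − c)/c = 0.003 × (685 − 148.16)/148.16 = 0.0109.
Since ε_t ≥ 0.005, the section is tension-controlled.

ε_t ≈ 0.0109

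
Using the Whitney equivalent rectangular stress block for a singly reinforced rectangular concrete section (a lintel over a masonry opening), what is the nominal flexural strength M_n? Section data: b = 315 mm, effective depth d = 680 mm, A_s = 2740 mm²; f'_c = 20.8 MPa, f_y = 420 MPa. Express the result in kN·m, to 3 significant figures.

T = A_s f_y = 2740 × 420 = 1150800 N = 1150.8 kN.
From C = T: a = T/(0.85 f'_c b) = 1150800/(0.85 × 20.8 × 315) = 206.64 mm.
M_n = T(d − a/2) = 1150.8 kN × (680 − 103.32) mm = 663.64 kN·m.

M_n ≈ 664 kN·m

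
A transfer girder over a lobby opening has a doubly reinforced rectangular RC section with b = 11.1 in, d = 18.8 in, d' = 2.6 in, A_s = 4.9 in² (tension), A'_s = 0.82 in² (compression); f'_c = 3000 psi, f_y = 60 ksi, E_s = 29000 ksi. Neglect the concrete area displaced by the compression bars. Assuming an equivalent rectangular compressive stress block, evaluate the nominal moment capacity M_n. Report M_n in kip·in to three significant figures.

M_n ≈ 4340 kip·in

Assume both steels yield.
a = (A_s − A'_s) f_y/(0.85 f'_c b) = (4.9 − 0.82) × 60/(0.85 × 3 × 11.1) = 8.649 in.
c = a/β₁ = 8.649/0.85 = 10.175 in; ε'_s = 0.003(c − d')/c = 0.0022 ≥ ε_y = 0.0021, so the compression steel yields.
M_n = (A_s − A'_s) f_y (d − a/2) + A'_s f_y (d − d') = 244.8 × (18.8 − 4.3245) + 49.2 × (18.8 − 2.6) = 3543.6 + 797.0 = 4340.6 kip·in.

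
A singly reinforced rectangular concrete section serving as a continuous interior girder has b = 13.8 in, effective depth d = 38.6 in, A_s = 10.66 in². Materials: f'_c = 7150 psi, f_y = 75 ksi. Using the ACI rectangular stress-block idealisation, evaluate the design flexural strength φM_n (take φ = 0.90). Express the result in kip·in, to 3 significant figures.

T = A_s f_y = 10.66 × 75 = 799.5 kips.
a = T/(0.85 f'_c b) = 799.5/(0.85 × 7.15 × 13.8) = 9.533 in.
M_n = T(d − a/2) = 799.5 × (38.6 − 4.7665) = 27049.9 kip·in.
φM_n = 0.90 × 27049.9 = 24344.9 kip·in.

φM_n ≈ 24300 kip·in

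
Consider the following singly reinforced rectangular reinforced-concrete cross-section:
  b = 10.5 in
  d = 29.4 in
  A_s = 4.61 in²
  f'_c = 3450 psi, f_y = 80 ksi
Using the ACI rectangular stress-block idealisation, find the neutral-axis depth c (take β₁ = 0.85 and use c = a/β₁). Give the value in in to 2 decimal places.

T = A_s f_y = 4.61 × 80 = 368.8 kips.
a = T/(0.85 f'_c b) = 368.8/(0.85 × 3.45 × 10.5) = 11.9774 in.
With β₁ = 0.85, c = a/β₁ = 11.9774/0.85 = 14.09 in.

c ≈ 14.09 in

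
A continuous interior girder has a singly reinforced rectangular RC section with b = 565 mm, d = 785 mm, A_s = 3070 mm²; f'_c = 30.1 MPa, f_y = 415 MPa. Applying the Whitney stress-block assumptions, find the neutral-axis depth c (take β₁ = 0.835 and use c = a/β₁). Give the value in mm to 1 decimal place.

c ≈ 105.6 mm

T = A_s f_y = 3070 × 415 = 1274050 N = 1274.05 kN.
Setting C = 0.85 f'_c a b equal to T: a = 1274050/(0.85 × 30.1 × 565) = 88.136 mm.
With β₁ = 0.835, c = a/β₁ = 88.136/0.835 = 105.6 mm.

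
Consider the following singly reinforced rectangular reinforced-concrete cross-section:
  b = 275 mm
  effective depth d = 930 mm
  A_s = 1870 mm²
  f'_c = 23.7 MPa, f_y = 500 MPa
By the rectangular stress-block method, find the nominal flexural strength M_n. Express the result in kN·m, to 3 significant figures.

M_n ≈ 791 kN·m

T = A_s f_y = 1870 × 500 = 935000 N = 935 kN.
From C = T: a = T/(0.85 f'_c b) = 935000/(0.85 × 23.7 × 275) = 168.78 mm.
M_n = T(d − a/2) = 935 kN × (930 − 84.39) mm = 790.65 kN·m.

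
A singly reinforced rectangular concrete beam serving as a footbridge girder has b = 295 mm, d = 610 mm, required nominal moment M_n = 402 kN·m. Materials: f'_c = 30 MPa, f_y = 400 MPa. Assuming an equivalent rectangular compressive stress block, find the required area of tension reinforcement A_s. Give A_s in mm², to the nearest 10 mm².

With M_n = 0.85 f'_c a b (d − a/2), solve the quadratic for a:
a = d − √(d² − 2M_n/(0.85 f'_c b)) = 610 − √(610² − 2 × 402×10⁶/(0.85 × 30 × 295)) = 95.00 mm.
A_s = 0.85 f'_c a b / f_y = 0.85 × 30 × 95.00 × 295 / 400 = 1786.6 mm².

A_s ≈ 1790 mm²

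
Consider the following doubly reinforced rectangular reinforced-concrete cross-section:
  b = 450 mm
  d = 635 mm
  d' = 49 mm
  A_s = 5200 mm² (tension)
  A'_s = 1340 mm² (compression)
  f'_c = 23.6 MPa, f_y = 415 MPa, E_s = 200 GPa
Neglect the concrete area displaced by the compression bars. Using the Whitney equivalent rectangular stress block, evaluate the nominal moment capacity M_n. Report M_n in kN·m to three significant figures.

M_n ≈ 1200 kN·m

Assume both tension and compression steel yield.
Net tension couple steel: A_s − A'_s = 3860 mm².
a = (A_s − A'_s) f_y / (0.85 f'_c b) = 1601900/(0.85 × 23.6 × 450) = 177.46 mm.
c = a/β₁ = 177.46/0.85 = 208.78 mm; ε'_s = 0.003(c − d')/c = 0.0023 ≥ f_y/E_s = 0.0021, so compression steel does yield.
M_n = (A_s − A'_s) f_y (d − a/2) + A'_s f_y (d − d') = [1601900 × (635 − 88.73) + 556100 × (635 − 49)] × 10⁻⁶ = 875.07 + 325.87 = 1200.94 kN·m.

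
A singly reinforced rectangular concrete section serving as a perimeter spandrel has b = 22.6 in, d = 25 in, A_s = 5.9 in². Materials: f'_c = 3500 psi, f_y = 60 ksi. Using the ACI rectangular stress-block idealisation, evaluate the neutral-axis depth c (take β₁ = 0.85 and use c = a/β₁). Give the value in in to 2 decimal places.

T = A_s f_y = 5.9 × 60 = 354 kips.
a = T/(0.85 f'_c b) = 354/(0.85 × 3.5 × 22.6) = 5.2651 in.
With β₁ = 0.85, c = a/β₁ = 5.2651/0.85 = 6.19 in.

c ≈ 6.19 in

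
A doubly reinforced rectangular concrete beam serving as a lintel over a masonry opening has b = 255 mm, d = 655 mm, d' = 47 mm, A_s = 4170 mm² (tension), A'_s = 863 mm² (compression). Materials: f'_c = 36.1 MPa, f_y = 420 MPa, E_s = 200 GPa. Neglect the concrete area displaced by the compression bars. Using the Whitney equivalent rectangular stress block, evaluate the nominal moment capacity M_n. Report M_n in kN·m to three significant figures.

M_n ≈ 1010 kN·m

Assume both tension and compression steel yield.
Net tension couple steel: A_s − A'_s = 3307 mm².
a = (A_s − A'_s) f_y / (0.85 f'_c b) = 1388940/(0.85 × 36.1 × 255) = 177.51 mm.
c = a/β₁ = 177.51/0.792 = 224.13 mm; ε'_s = 0.003(c − d')/c = 0.0024 ≥ f_y/E_s = 0.0021, so compression steel does yield.
M_n = (A_s − A'_s) f_y (d − a/2) + A'_s f_y (d − d') = [1388940 × (655 − 88.755) + 362460 × (655 − 47)] × 10⁻⁶ = 786.48 + 220.38 = 1006.86 kN·m.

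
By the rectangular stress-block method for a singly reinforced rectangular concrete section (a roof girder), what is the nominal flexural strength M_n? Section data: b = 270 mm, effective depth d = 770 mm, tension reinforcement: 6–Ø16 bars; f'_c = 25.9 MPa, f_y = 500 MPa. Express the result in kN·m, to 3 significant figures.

A_s = 6 × 201 = 1206 mm².
T = A_s f_y = 1206 × 500 = 603000 N = 603 kN.
From C = T: a = T/(0.85 f'_c b) = 603000/(0.85 × 25.9 × 270) = 101.45 mm.
M_n = T(d − a/2) = 603 kN × (770 − 50.725) mm = 433.72 kN·m.

M_n ≈ 434 kN·m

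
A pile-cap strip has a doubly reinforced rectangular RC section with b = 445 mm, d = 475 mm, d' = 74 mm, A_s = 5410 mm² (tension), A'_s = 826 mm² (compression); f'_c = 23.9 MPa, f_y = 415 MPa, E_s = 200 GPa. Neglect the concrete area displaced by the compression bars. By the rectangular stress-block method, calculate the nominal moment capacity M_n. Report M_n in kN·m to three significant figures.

M_n ≈ 841 kN·m

Assume both tension and compression steel yield.
Net tension couple steel: A_s − A'_s = 4584 mm².
a = (A_s − A'_s) f_y / (0.85 f'_c b) = 1902360/(0.85 × 23.9 × 445) = 210.43 mm.
c = a/β₁ = 210.43/0.85 = 247.56 mm; ε'_s = 0.003(c − d')/c = 0.0021 ≥ f_y/E_s = 0.0021, so compression steel does yield.
M_n = (A_s − A'_s) f_y (d − a/2) + A'_s f_y (d − d') = [1902360 × (475 − 105.215) + 342790 × (475 − 74)] × 10⁻⁶ = 703.46 + 137.46 = 840.92 kN·m.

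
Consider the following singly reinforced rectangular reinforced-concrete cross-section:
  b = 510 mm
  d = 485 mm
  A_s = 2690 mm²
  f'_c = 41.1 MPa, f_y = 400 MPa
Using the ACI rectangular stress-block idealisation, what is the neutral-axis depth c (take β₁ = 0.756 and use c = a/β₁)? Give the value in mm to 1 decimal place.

c ≈ 79.9 mm

T = A_s f_y = 2690 × 400 = 1076000 N = 1076 kN.
Setting C = 0.85 f'_c a b equal to T: a = 1076000/(0.85 × 41.1 × 510) = 60.392 mm.
With β₁ = 0.756, c = a/β₁ = 60.392/0.756 = 79.9 mm.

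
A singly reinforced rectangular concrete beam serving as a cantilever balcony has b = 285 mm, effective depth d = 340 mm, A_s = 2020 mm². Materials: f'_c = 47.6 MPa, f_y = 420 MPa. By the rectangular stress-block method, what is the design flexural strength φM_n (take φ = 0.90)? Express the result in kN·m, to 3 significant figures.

T = A_s f_y = 2020 × 420 = 848400 N = 848.4 kN.
From C = T: a = T/(0.85 f'_c b) = 848400/(0.85 × 47.6 × 285) = 73.57 mm.
M_n = T(d − a/2) = 848.4 kN × (340 − 36.785) mm = 257.25 kN·m.
φM_n = 0.90 × 257.25 = 231.53 kN·m.

φM_n ≈ 232 kN·m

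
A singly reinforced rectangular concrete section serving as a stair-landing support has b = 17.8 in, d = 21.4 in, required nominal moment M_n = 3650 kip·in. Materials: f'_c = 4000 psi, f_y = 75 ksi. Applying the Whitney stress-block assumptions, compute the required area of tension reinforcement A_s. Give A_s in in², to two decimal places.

A_s ≈ 2.45 in²

From M_n = 0.85 f'_c a b (d − a/2):
a = d − √(d² − 2M_n/(0.85 f'_c b)) = 21.4 − √(21.4² − 2 × 3650/(0.85 × 4 × 17.8)) = 3.033 in.
A_s = 0.85 f'_c a b / f_y = 0.85 × 4 × 3.033 × 17.8 / 75 = 2.447 in².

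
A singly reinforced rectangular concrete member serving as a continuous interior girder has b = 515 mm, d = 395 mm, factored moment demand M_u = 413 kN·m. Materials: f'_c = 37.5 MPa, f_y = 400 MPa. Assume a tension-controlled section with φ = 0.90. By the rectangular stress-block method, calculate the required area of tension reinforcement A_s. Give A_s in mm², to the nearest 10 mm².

A_s ≈ 3230 mm²

M_n = M_u/φ = 413/0.90 = 458.889 kN·m.
With M_n = 0.85 f'_c a b (d − a/2), solve the quadratic for a:
a = d − √(d² − 2M_n/(0.85 f'_c b)) = 395 − √(395² − 2 × 458.889×10⁶/(0.85 × 37.5 × 515)) = 78.59 mm.
A_s = 0.85 f'_c a b / f_y = 0.85 × 37.5 × 78.59 × 515 / 400 = 3225.3 mm².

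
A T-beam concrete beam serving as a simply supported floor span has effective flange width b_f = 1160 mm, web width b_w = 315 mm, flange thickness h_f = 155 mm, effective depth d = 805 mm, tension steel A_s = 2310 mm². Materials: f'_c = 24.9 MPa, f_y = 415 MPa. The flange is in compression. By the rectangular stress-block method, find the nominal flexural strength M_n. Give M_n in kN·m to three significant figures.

Tension: T = A_s f_y = 2310 × 415 = 958650 N.
Try a within the flange: a = T/(0.85 f'_c b_f) = 958650/(0.85 × 24.9 × 1160) = 39.05 mm.
Since a = 39.05 ≤ h_f = 155 mm, the stress block lies entirely in the flange; analyse as a rectangular beam of width b_f.
M_n = T(d − a/2) = 958650 × (805 − 19.525) = 753.00 × 10⁶ N·mm.
M_n = 753.00 kN·m.

M_n ≈ 753 kN·m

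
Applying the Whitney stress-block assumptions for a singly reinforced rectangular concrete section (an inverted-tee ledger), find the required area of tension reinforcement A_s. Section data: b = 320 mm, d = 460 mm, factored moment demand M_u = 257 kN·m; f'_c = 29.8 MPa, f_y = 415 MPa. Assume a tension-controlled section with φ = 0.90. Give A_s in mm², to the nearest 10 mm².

M_n = M_u/φ = 257/0.90 = 285.556 kN·m.
With M_n = 0.85 f'_c a b (d − a/2), solve the quadratic for a:
a = d − √(d² − 2M_n/(0.85 f'_c b)) = 460 − √(460² − 2 × 285.556×10⁶/(0.85 × 29.8 × 320)) = 84.31 mm.
A_s = 0.85 f'_c a b / f_y = 0.85 × 29.8 × 84.31 × 320 / 415 = 1646.7 mm².

A_s ≈ 1650 mm²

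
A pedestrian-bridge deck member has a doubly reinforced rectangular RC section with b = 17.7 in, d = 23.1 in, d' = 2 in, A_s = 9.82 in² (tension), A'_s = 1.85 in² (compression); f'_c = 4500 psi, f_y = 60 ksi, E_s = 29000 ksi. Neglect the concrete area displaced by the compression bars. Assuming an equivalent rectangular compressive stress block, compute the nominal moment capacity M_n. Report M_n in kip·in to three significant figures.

M_n ≈ 11700 kip·in

Assume both steels yield.
a = (A_s − A'_s) f_y/(0.85 f'_c b) = (9.82 − 1.85) × 60/(0.85 × 4.5 × 17.7) = 7.063 in.
c = a/β₁ = 7.063/0.825 = 8.561 in; ε'_s = 0.003(c − d')/c = 0.0023 ≥ ε_y = 0.0021, so the compression steel yields.
M_n = (A_s − A'_s) f_y (d − a/2) + A'_s f_y (d − d') = 478.2 × (23.1 − 3.5315) + 111 × (23.1 − 2) = 9357.7 + 2342.1 = 11699.8 kip·in.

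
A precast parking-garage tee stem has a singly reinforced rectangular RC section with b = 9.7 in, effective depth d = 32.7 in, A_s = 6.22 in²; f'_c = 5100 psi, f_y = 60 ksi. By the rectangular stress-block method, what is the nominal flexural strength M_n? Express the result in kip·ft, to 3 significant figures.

T = A_s f_y = 6.22 × 60 = 373.2 kips.
a = T/(0.85 f'_c b) = 373.2/(0.85 × 5.1 × 9.7) = 8.875 in.
M_n = T(d − a/2) = 373.2 × (32.7 − 4.4375) = 10547.6 kip·in = 10547.6/12 = 878.97 kip·ft.

M_n ≈ 879 kip·ft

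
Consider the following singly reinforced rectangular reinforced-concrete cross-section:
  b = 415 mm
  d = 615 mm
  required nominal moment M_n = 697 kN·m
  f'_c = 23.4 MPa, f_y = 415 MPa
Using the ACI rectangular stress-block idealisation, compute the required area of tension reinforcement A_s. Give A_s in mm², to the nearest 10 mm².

A_s ≈ 3130 mm²

With M_n = 0.85 f'_c a b (d − a/2), solve the quadratic for a:
a = d − √(d² − 2M_n/(0.85 f'_c b)) = 615 − √(615² − 2 × 697×10⁶/(0.85 × 23.4 × 415)) = 157.46 mm.
A_s = 0.85 f'_c a b / f_y = 0.85 × 23.4 × 157.46 × 415 / 415 = 3131.9 mm².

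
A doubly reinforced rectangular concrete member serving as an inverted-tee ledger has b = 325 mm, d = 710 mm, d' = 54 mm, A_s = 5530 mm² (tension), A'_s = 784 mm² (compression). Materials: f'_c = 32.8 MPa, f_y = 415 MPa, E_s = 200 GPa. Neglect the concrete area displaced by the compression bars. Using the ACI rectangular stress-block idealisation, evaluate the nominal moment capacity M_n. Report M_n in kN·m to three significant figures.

M_n ≈ 1400 kN·m

Assume both tension and compression steel yield.
Net tension couple steel: A_s − A'_s = 4746 mm².
a = (A_s − A'_s) f_y / (0.85 f'_c b) = 1969590/(0.85 × 32.8 × 325) = 217.37 mm.
c = a/β₁ = 217.37/0.816 = 266.38 mm; ε'_s = 0.003(c − d')/c = 0.0024 ≥ f_y/E_s = 0.0021, so compression steel does yield.
M_n = (A_s − A'_s) f_y (d − a/2) + A'_s f_y (d − d') = [1969590 × (710 − 108.685) + 325360 × (710 − 54)] × 10⁻⁶ = 1184.34 + 213.44 = 1397.78 kN·m.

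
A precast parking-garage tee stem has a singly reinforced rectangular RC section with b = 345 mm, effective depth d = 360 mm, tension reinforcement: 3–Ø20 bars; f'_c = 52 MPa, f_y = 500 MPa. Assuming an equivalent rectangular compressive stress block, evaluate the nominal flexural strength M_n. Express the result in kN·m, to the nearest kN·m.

A_s = 3 × 314 = 942 mm².
T = A_s f_y = 942 × 500 = 471000 N = 471 kN.
From C = T: a = T/(0.85 f'_c b) = 471000/(0.85 × 52 × 345) = 30.89 mm.
M_n = T(d − a/2) = 471 kN × (360 − 15.445) mm = 162.29 kN·m.

M_n ≈ 162 kN·m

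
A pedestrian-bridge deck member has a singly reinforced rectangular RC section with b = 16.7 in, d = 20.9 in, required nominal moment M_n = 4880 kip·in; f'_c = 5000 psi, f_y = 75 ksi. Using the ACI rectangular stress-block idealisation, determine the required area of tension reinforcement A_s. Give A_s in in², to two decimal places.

A_s ≈ 3.41 in²

From M_n = 0.85 f'_c a b (d − a/2):
a = d − √(d² − 2M_n/(0.85 f'_c b)) = 20.9 − √(20.9² − 2 × 4880/(0.85 × 5 × 16.7)) = 3.600 in.
A_s = 0.85 f'_c a b / f_y = 0.85 × 5 × 3.600 × 16.7 / 75 = 3.407 in².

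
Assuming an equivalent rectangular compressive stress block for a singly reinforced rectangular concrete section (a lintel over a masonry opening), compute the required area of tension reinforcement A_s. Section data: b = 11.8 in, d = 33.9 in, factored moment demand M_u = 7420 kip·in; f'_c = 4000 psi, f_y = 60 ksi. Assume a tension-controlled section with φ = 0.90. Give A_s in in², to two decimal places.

M_n = M_u/φ = 7420/0.90 = 8244.44 kip·in.
From M_n = 0.85 f'_c a b (d − a/2):
a = d − √(d² − 2M_n/(0.85 f'_c b)) = 33.9 − √(33.9² − 2 × 8244.44/(0.85 × 4 × 11.8)) = 6.730 in.
A_s = 0.85 f'_c a b / f_y = 0.85 × 4 × 6.730 × 11.8 / 60 = 4.500 in².

A_s ≈ 4.50 in²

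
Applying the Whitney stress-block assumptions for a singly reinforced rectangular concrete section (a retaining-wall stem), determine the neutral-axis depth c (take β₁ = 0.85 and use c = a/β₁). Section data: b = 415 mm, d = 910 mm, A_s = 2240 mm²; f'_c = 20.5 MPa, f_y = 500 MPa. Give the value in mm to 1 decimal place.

c ≈ 182.2 mm

T = A_s f_y = 2240 × 500 = 1120000 N = 1120 kN.
Setting C = 0.85 f'_c a b equal to T: a = 1120000/(0.85 × 20.5 × 415) = 154.881 mm.
With β₁ = 0.85, c = a/β₁ = 154.881/0.85 = 182.2 mm.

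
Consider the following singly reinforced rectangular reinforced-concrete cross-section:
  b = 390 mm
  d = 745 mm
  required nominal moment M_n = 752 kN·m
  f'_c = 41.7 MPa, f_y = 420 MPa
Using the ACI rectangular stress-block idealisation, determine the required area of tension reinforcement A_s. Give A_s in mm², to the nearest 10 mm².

A_s ≈ 2530 mm²

With M_n = 0.85 f'_c a b (d − a/2), solve the quadratic for a:
a = d − √(d² − 2M_n/(0.85 f'_c b)) = 745 − √(745² − 2 × 752×10⁶/(0.85 × 41.7 × 390)) = 77.00 mm.
A_s = 0.85 f'_c a b / f_y = 0.85 × 41.7 × 77.00 × 390 / 420 = 2534.3 mm².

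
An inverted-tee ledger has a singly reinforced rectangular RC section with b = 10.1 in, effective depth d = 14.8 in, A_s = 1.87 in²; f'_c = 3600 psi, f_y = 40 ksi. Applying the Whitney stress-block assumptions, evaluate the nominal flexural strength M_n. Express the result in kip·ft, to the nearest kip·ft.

T = A_s f_y = 1.87 × 40 = 74.8 kips.
a = T/(0.85 f'_c b) = 74.8/(0.85 × 3.6 × 10.1) = 2.420 in.
M_n = T(d − a/2) = 74.8 × (14.8 − 1.21) = 1016.5 kip·in = 1016.5/12 = 84.71 kip·ft.

M_n ≈ 85 kip·ft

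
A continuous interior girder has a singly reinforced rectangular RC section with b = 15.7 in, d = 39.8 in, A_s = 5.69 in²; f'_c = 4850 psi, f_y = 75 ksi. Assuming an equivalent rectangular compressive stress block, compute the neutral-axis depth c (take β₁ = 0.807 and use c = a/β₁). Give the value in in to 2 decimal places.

T = A_s f_y = 5.69 × 75 = 426.75 kips.
a = T/(0.85 f'_c b) = 426.75/(0.85 × 4.85 × 15.7) = 6.5935 in.
With β₁ = 0.807, c = a/β₁ = 6.5935/0.807 = 8.17 in.

c ≈ 8.17 in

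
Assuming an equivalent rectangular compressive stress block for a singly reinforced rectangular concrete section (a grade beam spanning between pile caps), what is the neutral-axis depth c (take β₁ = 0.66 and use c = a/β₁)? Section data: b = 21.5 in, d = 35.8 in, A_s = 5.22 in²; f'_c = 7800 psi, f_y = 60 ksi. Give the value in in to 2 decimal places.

c ≈ 3.33 in

T = A_s f_y = 5.22 × 60 = 313.2 kips.
a = T/(0.85 f'_c b) = 313.2/(0.85 × 7.8 × 21.5) = 2.1972 in.
With β₁ = 0.66, c = a/β₁ = 2.1972/0.66 = 3.33 in.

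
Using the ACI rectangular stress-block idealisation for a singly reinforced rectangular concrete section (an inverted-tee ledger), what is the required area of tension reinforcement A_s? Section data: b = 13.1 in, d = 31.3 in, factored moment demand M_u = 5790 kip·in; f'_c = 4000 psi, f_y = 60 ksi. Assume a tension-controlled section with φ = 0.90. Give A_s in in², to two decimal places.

A_s ≈ 3.72 in²

M_n = M_u/φ = 5790/0.90 = 6433.33 kip·in.
From M_n = 0.85 f'_c a b (d − a/2):
a = d − √(d² − 2M_n/(0.85 f'_c b)) = 31.3 − √(31.3² − 2 × 6433.33/(0.85 × 4 × 13.1)) = 5.017 in.
A_s = 0.85 f'_c a b / f_y = 0.85 × 4 × 5.017 × 13.1 / 60 = 3.724 in².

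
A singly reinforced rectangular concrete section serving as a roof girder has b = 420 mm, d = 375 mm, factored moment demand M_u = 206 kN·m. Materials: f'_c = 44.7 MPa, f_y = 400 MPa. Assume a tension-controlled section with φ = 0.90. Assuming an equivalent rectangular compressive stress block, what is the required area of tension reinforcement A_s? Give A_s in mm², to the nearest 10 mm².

A_s ≈ 1610 mm²

M_n = M_u/φ = 206/0.90 = 228.889 kN·m.
With M_n = 0.85 f'_c a b (d − a/2), solve the quadratic for a:
a = d − √(d² − 2M_n/(0.85 f'_c b)) = 375 − √(375² − 2 × 228.889×10⁶/(0.85 × 44.7 × 420)) = 40.43 mm.
A_s = 0.85 f'_c a b / f_y = 0.85 × 44.7 × 40.43 × 420 / 400 = 1612.9 mm².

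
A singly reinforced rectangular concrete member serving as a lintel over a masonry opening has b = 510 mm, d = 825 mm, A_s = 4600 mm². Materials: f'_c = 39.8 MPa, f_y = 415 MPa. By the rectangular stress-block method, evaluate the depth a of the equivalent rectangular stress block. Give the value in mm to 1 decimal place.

T = A_s f_y = 4600 × 415 = 1909000 N = 1909 kN.
Setting C = 0.85 f'_c a b equal to T: a = 1909000/(0.85 × 39.8 × 510) = 110.6 mm.

a ≈ 110.6 mm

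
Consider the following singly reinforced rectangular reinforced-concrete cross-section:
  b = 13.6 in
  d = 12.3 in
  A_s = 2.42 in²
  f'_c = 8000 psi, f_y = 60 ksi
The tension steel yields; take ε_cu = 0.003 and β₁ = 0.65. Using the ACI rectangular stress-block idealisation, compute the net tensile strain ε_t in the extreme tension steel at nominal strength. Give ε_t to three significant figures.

ε_t ≈ 0.0123

a = A_s f_y/(0.85 f'_c b) = 1.570 in.
β₁ = 0.65, so c = a/β₁ = 1.570/0.65 = 2.415 in.
From the linear strain diagram with ε_cu = 0.003: ε_t = 0.003 (d − c)/c = 0.003 × (12.3 − 2.415)/2.415 = 0.0123.
Since ε_t ≥ 0.005, the section is tension-controlled.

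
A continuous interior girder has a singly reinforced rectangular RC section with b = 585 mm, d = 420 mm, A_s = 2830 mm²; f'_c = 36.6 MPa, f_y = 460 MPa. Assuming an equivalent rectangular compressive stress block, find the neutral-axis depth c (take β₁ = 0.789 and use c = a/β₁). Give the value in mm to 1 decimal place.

c ≈ 90.7 mm

T = A_s f_y = 2830 × 460 = 1301800 N = 1301.8 kN.
Setting C = 0.85 f'_c a b equal to T: a = 1301800/(0.85 × 36.6 × 585) = 71.530 mm.
With β₁ = 0.789, c = a/β₁ = 71.530/0.789 = 90.7 mm.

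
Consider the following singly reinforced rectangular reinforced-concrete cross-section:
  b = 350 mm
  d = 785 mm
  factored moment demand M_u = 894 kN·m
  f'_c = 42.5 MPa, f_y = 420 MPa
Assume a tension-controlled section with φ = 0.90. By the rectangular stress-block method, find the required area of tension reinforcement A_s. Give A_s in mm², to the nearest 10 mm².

A_s ≈ 3230 mm²

M_n = M_u/φ = 894/0.90 = 993.333 kN·m.
With M_n = 0.85 f'_c a b (d − a/2), solve the quadratic for a:
a = d − √(d² − 2M_n/(0.85 f'_c b)) = 785 − √(785² − 2 × 993.333×10⁶/(0.85 × 42.5 × 350)) = 107.43 mm.
A_s = 0.85 f'_c a b / f_y = 0.85 × 42.5 × 107.43 × 350 / 420 = 3234.1 mm².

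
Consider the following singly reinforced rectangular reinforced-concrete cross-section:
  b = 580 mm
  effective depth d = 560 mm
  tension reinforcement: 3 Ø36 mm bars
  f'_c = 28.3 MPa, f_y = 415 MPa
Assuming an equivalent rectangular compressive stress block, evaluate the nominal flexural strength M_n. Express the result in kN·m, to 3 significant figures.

M_n ≈ 652 kN·m

A_s = 3 × 1018 = 3054 mm².
T = A_s f_y = 3054 × 415 = 1267410 N = 1267.41 kN.
From C = T: a = T/(0.85 f'_c b) = 1267410/(0.85 × 28.3 × 580) = 90.84 mm.
M_n = T(d − a/2) = 1267.41 kN × (560 − 45.42) mm = 652.18 kN·m.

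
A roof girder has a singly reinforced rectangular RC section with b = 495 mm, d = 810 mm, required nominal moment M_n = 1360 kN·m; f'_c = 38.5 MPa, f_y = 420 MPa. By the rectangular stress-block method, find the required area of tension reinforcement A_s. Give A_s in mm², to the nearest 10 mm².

A_s ≈ 4290 mm²

With M_n = 0.85 f'_c a b (d − a/2), solve the quadratic for a:
a = d − √(d² − 2M_n/(0.85 f'_c b)) = 810 − √(810² − 2 × 1360×10⁶/(0.85 × 38.5 × 495)) = 111.30 mm.
A_s = 0.85 f'_c a b / f_y = 0.85 × 38.5 × 111.30 × 495 / 420 = 4292.7 mm².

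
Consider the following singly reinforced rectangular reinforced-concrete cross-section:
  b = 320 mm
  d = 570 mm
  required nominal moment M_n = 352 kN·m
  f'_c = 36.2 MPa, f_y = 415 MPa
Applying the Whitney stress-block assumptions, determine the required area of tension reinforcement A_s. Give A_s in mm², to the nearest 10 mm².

With M_n = 0.85 f'_c a b (d − a/2), solve the quadratic for a:
a = d − √(d² − 2M_n/(0.85 f'_c b)) = 570 − √(570² − 2 × 352×10⁶/(0.85 × 36.2 × 320)) = 66.61 mm.
A_s = 0.85 f'_c a b / f_y = 0.85 × 36.2 × 66.61 × 320 / 415 = 1580.4 mm².

A_s ≈ 1580 mm²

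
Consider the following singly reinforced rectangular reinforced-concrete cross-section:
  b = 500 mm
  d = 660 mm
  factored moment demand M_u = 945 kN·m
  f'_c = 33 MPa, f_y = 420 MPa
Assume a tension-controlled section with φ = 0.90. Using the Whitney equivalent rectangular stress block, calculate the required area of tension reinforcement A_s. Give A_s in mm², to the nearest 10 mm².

A_s ≈ 4190 mm²

M_n = M_u/φ = 945/0.90 = 1050 kN·m.
With M_n = 0.85 f'_c a b (d − a/2), solve the quadratic for a:
a = d − √(d² − 2M_n/(0.85 f'_c b)) = 660 − √(660² − 2 × 1050×10⁶/(0.85 × 33 × 500)) = 125.33 mm.
A_s = 0.85 f'_c a b / f_y = 0.85 × 33 × 125.33 × 500 / 420 = 4185.1 mm².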